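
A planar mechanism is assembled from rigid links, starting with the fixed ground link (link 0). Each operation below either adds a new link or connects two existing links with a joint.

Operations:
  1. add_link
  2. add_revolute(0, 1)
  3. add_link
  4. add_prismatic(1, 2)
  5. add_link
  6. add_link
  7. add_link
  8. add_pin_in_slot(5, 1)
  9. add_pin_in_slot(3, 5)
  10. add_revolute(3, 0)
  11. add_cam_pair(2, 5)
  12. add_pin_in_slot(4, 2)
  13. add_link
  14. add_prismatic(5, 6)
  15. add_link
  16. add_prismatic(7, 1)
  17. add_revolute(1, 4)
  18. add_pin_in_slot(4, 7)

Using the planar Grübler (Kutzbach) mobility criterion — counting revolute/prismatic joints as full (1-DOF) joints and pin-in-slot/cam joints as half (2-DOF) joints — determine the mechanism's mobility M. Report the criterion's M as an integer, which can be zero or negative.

M = 4

ground; <1,0,0>
#1 <2,0,0>
R:0↔1 J1 <2,1,0>
#2 <3,1,0>
P:1↔2 J1 <3,2,0>
#3 <4,2,0>
#4 <5,2,0>
#5 <6,2,0>
PS:5↔1 J2 <6,2,1>
PS:3↔5 J2 <6,2,2>
R:3↔0 J1 <6,3,2>
C:2↔5 J2 <6,3,3>
PS:4↔2 J2 <6,3,4>
#6 <7,3,4>
P:5↔6 J1 <7,4,4>
#7 <8,4,4>
P:7↔1 J1 <8,5,4>
R:1↔4 J1 <8,6,4>
PS:4↔7 J2 <8,6,5>
3×7 − 2×6 − 1×5 = 4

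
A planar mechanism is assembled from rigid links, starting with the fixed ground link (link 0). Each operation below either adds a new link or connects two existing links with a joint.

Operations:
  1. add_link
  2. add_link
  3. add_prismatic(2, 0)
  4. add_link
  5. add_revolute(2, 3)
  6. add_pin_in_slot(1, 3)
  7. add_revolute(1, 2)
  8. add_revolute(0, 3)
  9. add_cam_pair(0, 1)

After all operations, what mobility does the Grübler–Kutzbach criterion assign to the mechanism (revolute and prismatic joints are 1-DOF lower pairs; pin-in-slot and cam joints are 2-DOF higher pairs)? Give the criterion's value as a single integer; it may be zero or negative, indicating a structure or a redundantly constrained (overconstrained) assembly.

M = -1

link 0 = ground. State L|J1|J2 = 1|0|0
+link1  2|0|0
+link2  3|0|0
P(2,0) f=1→J1  3|1|0
+link3  4|1|0
R(2,3) f=1→J1  4|2|0
PS(1,3) f=2→J2  4|2|1
R(1,2) f=1→J1  4|3|1
R(0,3) f=1→J1  4|4|1
C(0,1) f=2→J2  4|4|2
M = 3(4−1)−2·4−2 = 9−8−2 = -1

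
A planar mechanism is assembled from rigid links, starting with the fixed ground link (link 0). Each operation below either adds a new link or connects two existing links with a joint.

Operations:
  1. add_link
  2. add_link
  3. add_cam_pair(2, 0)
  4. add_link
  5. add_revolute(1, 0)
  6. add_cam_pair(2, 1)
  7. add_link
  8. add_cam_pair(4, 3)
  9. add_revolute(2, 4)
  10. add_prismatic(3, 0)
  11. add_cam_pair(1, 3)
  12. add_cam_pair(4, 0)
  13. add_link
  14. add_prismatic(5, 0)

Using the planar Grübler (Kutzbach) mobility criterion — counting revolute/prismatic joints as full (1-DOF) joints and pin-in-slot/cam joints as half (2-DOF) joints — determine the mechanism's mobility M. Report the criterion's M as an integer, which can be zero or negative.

L=1 J1=0 J2=0
add link → L=2 J1=0 J2=0
add link → L=3 J1=0 J2=0
C@2,0 dof=2 J2 → L=3 J1=0 J2=1
add link → L=4 J1=0 J2=1
R@1,0 dof=1 J1 → L=4 J1=1 J2=1
C@2,1 dof=2 J2 → L=4 J1=1 J2=2
add link → L=5 J1=1 J2=2
C@4,3 dof=2 J2 → L=5 J1=1 J2=3
R@2,4 dof=1 J1 → L=5 J1=2 J2=3
P@3,0 dof=1 J1 → L=5 J1=3 J2=3
C@1,3 dof=2 J2 → L=5 J1=3 J2=4
C@4,0 dof=2 J2 → L=5 J1=3 J2=5
add link → L=6 J1=3 J2=5
P@5,0 dof=1 J1 → L=6 J1=4 J2=5
M=3(L−1)−2J1−J2=3·5−2·4−5=2

M = 2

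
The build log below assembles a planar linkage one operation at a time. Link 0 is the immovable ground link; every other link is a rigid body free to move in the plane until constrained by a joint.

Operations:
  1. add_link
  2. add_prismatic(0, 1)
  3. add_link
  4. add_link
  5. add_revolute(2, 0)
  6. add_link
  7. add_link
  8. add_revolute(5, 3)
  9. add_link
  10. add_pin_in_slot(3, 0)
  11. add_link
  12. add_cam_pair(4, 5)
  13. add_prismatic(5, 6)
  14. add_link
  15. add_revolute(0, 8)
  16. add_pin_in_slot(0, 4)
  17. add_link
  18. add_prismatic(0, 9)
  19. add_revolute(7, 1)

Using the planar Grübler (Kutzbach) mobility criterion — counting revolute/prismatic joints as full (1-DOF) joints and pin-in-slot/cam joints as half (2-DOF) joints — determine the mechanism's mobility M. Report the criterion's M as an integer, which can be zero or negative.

[1;0;0] (link 0 is ground)
L+ [2;0;0]
P(0,1)∈J1 [2;1;0]
L+ [3;1;0]
L+ [4;1;0]
R(2,0)∈J1 [4;2;0]
L+ [5;2;0]
L+ [6;2;0]
R(5,3)∈J1 [6;3;0]
L+ [7;3;0]
PS(3,0)∈J2 [7;3;1]
L+ [8;3;1]
C(4,5)∈J2 [8;3;2]
P(5,6)∈J1 [8;4;2]
L+ [9;4;2]
R(0,8)∈J1 [9;5;2]
PS(0,4)∈J2 [9;5;3]
L+ [10;5;3]
P(0,9)∈J1 [10;6;3]
R(7,1)∈J1 [10;7;3]
mobility = 27 − 14 − 3 = 10

M = 10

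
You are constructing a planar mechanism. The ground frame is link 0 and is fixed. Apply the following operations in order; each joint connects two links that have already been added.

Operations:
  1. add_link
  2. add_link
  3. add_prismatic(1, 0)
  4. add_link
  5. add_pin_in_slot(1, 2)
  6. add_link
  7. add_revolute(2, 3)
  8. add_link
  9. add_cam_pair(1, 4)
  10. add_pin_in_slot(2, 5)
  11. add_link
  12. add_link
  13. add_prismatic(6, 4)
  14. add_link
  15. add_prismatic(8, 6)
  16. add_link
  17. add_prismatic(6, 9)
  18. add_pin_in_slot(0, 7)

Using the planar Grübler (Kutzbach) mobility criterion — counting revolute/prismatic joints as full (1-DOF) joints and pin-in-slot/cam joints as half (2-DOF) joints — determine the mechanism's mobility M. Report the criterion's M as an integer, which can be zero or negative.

M = 13

ground; <1,0,0>
#1 <2,0,0>
#2 <3,0,0>
P:1↔0 J1 <3,1,0>
#3 <4,1,0>
PS:1↔2 J2 <4,1,1>
#4 <5,1,1>
R:2↔3 J1 <5,2,1>
#5 <6,2,1>
C:1↔4 J2 <6,2,2>
PS:2↔5 J2 <6,2,3>
#6 <7,2,3>
#7 <8,2,3>
P:6↔4 J1 <8,3,3>
#8 <9,3,3>
P:8↔6 J1 <9,4,3>
#9 <10,4,3>
P:6↔9 J1 <10,5,3>
PS:0↔7 J2 <10,5,4>
3×9 − 2×5 − 1×4 = 13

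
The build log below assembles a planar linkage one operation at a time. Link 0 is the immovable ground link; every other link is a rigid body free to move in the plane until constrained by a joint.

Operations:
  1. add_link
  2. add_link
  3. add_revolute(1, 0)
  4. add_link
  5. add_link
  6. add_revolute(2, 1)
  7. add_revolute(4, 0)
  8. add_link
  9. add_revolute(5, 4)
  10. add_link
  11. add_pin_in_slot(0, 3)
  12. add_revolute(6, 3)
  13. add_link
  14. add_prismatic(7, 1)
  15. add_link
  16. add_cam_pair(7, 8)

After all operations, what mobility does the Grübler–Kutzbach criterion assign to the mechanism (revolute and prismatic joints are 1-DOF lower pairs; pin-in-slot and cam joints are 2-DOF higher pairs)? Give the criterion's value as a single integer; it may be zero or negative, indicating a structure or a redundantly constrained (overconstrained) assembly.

M = 10

ground; <1,0,0>
#1 <2,0,0>
#2 <3,0,0>
R:1↔0 J1 <3,1,0>
#3 <4,1,0>
#4 <5,1,0>
R:2↔1 J1 <5,2,0>
R:4↔0 J1 <5,3,0>
#5 <6,3,0>
R:5↔4 J1 <6,4,0>
#6 <7,4,0>
PS:0↔3 J2 <7,4,1>
R:6↔3 J1 <7,5,1>
#7 <8,5,1>
P:7↔1 J1 <8,6,1>
#8 <9,6,1>
C:7↔8 J2 <9,6,2>
3×8 − 2×6 − 1×2 = 10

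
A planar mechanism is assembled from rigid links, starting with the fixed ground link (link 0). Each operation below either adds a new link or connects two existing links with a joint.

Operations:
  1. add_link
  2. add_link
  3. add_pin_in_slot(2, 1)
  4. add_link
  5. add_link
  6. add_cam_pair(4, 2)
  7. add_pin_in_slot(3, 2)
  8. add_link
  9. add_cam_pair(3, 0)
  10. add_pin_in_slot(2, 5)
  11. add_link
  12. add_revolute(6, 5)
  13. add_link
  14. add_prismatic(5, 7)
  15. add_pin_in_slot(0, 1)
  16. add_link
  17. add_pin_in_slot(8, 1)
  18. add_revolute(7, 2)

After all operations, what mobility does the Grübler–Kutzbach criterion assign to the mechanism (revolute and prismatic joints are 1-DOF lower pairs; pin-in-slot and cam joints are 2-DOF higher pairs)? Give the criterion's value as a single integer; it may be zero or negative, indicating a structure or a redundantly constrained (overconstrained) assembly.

ground; <1,0,0>
#1 <2,0,0>
#2 <3,0,0>
PS:2↔1 J2 <3,0,1>
#3 <4,0,1>
#4 <5,0,1>
C:4↔2 J2 <5,0,2>
PS:3↔2 J2 <5,0,3>
#5 <6,0,3>
C:3↔0 J2 <6,0,4>
PS:2↔5 J2 <6,0,5>
#6 <7,0,5>
R:6↔5 J1 <7,1,5>
#7 <8,1,5>
P:5↔7 J1 <8,2,5>
PS:0↔1 J2 <8,2,6>
#8 <9,2,6>
PS:8↔1 J2 <9,2,7>
R:7↔2 J1 <9,3,7>
3×8 − 2×3 − 1×7 = 11

M = 11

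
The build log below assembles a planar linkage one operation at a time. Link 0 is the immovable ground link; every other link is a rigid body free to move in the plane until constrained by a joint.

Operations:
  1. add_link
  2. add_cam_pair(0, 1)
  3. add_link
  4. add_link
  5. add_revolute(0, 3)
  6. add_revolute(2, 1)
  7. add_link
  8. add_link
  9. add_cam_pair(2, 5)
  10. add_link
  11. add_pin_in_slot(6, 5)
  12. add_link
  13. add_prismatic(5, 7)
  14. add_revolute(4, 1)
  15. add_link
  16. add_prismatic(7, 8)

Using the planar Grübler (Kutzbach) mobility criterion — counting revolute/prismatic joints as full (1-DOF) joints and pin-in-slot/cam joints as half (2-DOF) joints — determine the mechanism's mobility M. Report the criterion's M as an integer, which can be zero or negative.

(L,J1,J2)=(1,0,0); link0 fixed
link1: (2,0,0)
C 0-1 [J2]: (2,0,1)
link2: (3,0,1)
link3: (4,0,1)
R 0-3 [J1]: (4,1,1)
R 2-1 [J1]: (4,2,1)
link4: (5,2,1)
link5: (6,2,1)
C 2-5 [J2]: (6,2,2)
link6: (7,2,2)
PS 6-5 [J2]: (7,2,3)
link7: (8,2,3)
P 5-7 [J1]: (8,3,3)
R 4-1 [J1]: (8,4,3)
link8: (9,4,3)
P 7-8 [J1]: (9,5,3)
Grübler: 3·8 − 2·5 − 3 = 11

M = 11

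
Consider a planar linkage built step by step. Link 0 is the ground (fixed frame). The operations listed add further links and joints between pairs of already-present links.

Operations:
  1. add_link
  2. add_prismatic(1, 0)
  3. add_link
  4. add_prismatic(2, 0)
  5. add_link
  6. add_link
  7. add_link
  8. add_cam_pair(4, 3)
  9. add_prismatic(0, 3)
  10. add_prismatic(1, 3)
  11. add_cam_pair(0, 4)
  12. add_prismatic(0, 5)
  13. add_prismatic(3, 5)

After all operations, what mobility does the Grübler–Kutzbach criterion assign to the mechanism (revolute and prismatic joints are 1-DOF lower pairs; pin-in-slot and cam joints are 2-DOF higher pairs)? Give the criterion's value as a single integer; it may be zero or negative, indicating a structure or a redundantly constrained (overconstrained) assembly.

ground; <1,0,0>
#1 <2,0,0>
P:1↔0 J1 <2,1,0>
#2 <3,1,0>
P:2↔0 J1 <3,2,0>
#3 <4,2,0>
#4 <5,2,0>
#5 <6,2,0>
C:4↔3 J2 <6,2,1>
P:0↔3 J1 <6,3,1>
P:1↔3 J1 <6,4,1>
C:0↔4 J2 <6,4,2>
P:0↔5 J1 <6,5,2>
P:3↔5 J1 <6,6,2>
3×5 − 2×6 − 1×2 = 1

M = 1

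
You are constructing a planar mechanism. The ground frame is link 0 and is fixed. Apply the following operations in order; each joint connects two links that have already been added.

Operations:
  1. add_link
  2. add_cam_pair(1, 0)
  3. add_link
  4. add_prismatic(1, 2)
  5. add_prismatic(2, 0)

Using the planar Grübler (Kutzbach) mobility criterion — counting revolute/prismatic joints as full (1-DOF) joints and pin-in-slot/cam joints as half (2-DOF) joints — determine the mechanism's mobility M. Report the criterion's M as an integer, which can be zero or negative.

M = 1

L=1 J1=0 J2=0
add link → L=2 J1=0 J2=0
C@1,0 dof=2 J2 → L=2 J1=0 J2=1
add link → L=3 J1=0 J2=1
P@1,2 dof=1 J1 → L=3 J1=1 J2=1
P@2,0 dof=1 J1 → L=3 J1=2 J2=1
M=3(L−1)−2J1−J2=3·2−2·2−1=1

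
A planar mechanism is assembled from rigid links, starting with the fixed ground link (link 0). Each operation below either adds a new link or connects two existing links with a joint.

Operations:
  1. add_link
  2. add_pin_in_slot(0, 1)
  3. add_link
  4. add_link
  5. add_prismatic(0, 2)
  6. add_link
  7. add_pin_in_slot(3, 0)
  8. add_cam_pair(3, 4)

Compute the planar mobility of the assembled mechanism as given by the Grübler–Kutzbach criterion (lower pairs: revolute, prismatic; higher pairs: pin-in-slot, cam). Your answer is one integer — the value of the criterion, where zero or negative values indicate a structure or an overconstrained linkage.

M = 7

ground; <1,0,0>
#1 <2,0,0>
PS:0↔1 J2 <2,0,1>
#2 <3,0,1>
#3 <4,0,1>
P:0↔2 J1 <4,1,1>
#4 <5,1,1>
PS:3↔0 J2 <5,1,2>
C:3↔4 J2 <5,1,3>
3×4 − 2×1 − 1×3 = 7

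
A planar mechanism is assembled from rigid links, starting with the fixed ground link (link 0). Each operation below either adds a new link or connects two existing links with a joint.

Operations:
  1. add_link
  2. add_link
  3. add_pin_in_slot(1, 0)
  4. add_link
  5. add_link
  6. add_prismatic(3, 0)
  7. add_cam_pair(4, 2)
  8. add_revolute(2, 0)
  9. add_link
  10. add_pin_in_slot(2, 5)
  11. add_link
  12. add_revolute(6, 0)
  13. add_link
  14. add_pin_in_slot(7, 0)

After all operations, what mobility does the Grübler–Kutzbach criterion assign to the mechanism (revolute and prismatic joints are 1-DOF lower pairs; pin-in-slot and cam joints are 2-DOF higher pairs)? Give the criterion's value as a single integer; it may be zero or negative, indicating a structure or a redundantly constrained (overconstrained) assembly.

ground; <1,0,0>
#1 <2,0,0>
#2 <3,0,0>
PS:1↔0 J2 <3,0,1>
#3 <4,0,1>
#4 <5,0,1>
P:3↔0 J1 <5,1,1>
C:4↔2 J2 <5,1,2>
R:2↔0 J1 <5,2,2>
#5 <6,2,2>
PS:2↔5 J2 <6,2,3>
#6 <7,2,3>
R:6↔0 J1 <7,3,3>
#7 <8,3,3>
PS:7↔0 J2 <8,3,4>
3×7 − 2×3 − 1×4 = 11

M = 11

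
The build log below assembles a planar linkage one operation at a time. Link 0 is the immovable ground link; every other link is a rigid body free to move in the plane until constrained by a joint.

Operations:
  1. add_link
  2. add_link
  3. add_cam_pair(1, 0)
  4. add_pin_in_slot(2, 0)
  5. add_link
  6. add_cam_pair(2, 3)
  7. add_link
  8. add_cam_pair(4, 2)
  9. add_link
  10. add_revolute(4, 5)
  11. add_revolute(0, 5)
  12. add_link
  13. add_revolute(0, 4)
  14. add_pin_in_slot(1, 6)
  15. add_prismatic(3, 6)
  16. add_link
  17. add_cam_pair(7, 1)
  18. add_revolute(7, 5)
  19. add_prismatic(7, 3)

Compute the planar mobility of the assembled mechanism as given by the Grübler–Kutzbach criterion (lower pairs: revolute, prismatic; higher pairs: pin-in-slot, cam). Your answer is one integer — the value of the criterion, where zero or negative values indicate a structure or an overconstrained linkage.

L=1 J1=0 J2=0
add link → L=2 J1=0 J2=0
add link → L=3 J1=0 J2=0
C@1,0 dof=2 J2 → L=3 J1=0 J2=1
PS@2,0 dof=2 J2 → L=3 J1=0 J2=2
add link → L=4 J1=0 J2=2
C@2,3 dof=2 J2 → L=4 J1=0 J2=3
add link → L=5 J1=0 J2=3
C@4,2 dof=2 J2 → L=5 J1=0 J2=4
add link → L=6 J1=0 J2=4
R@4,5 dof=1 J1 → L=6 J1=1 J2=4
R@0,5 dof=1 J1 → L=6 J1=2 J2=4
add link → L=7 J1=2 J2=4
R@0,4 dof=1 J1 → L=7 J1=3 J2=4
PS@1,6 dof=2 J2 → L=7 J1=3 J2=5
P@3,6 dof=1 J1 → L=7 J1=4 J2=5
add link → L=8 J1=4 J2=5
C@7,1 dof=2 J2 → L=8 J1=4 J2=6
R@7,5 dof=1 J1 → L=8 J1=5 J2=6
P@7,3 dof=1 J1 → L=8 J1=6 J2=6
M=3(L−1)−2J1−J2=3·7−2·6−6=3

M = 3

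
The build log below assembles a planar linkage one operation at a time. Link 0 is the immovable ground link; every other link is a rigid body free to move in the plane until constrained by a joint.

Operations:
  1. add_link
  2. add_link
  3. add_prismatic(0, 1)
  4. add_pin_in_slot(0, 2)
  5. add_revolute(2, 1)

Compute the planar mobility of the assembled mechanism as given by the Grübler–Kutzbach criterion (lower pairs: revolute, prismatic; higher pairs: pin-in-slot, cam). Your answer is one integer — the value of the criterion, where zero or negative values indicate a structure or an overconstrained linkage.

M = 1

(L,J1,J2)=(1,0,0); link0 fixed
link1: (2,0,0)
link2: (3,0,0)
P 0-1 [J1]: (3,1,0)
PS 0-2 [J2]: (3,1,1)
R 2-1 [J1]: (3,2,1)
Grübler: 3·2 − 2·2 − 1 = 1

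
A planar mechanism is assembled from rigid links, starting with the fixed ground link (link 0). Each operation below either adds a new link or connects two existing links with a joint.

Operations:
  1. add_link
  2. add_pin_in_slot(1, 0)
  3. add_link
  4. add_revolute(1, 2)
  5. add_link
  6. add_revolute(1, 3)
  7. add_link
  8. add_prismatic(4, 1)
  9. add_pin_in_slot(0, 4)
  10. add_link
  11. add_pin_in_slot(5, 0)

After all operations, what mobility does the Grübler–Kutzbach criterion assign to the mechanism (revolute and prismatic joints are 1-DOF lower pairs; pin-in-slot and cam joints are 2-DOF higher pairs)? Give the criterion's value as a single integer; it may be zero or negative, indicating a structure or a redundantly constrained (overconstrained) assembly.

L=1 J1=0 J2=0
add link → L=2 J1=0 J2=0
PS@1,0 dof=2 J2 → L=2 J1=0 J2=1
add link → L=3 J1=0 J2=1
R@1,2 dof=1 J1 → L=3 J1=1 J2=1
add link → L=4 J1=1 J2=1
R@1,3 dof=1 J1 → L=4 J1=2 J2=1
add link → L=5 J1=2 J2=1
P@4,1 dof=1 J1 → L=5 J1=3 J2=1
PS@0,4 dof=2 J2 → L=5 J1=3 J2=2
add link → L=6 J1=3 J2=2
PS@5,0 dof=2 J2 → L=6 J1=3 J2=3
M=3(L−1)−2J1−J2=3·5−2·3−3=6

M = 6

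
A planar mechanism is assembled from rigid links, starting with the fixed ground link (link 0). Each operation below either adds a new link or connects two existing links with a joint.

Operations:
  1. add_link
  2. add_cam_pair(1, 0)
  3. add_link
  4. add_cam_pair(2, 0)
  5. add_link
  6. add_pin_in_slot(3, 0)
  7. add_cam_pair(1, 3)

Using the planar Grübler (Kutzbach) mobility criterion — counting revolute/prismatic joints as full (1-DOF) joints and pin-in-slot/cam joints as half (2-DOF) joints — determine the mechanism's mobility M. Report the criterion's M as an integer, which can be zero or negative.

ground; <1,0,0>
#1 <2,0,0>
C:1↔0 J2 <2,0,1>
#2 <3,0,1>
C:2↔0 J2 <3,0,2>
#3 <4,0,2>
PS:3↔0 J2 <4,0,3>
C:1↔3 J2 <4,0,4>
3×3 − 2×0 − 1×4 = 5

M = 5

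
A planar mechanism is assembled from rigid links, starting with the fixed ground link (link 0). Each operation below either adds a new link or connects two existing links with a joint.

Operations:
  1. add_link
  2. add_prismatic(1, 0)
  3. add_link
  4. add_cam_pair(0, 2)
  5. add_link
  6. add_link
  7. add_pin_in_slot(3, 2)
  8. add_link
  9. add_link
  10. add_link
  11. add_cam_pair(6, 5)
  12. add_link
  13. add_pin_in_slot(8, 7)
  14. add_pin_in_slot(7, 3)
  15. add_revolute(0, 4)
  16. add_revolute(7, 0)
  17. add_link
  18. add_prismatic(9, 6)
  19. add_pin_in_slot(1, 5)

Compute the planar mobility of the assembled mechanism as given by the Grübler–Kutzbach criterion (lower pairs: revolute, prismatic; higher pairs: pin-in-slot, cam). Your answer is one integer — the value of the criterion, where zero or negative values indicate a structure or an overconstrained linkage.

M = 13

L=1 J1=0 J2=0
add link → L=2 J1=0 J2=0
P@1,0 dof=1 J1 → L=2 J1=1 J2=0
add link → L=3 J1=1 J2=0
C@0,2 dof=2 J2 → L=3 J1=1 J2=1
add link → L=4 J1=1 J2=1
add link → L=5 J1=1 J2=1
PS@3,2 dof=2 J2 → L=5 J1=1 J2=2
add link → L=6 J1=1 J2=2
add link → L=7 J1=1 J2=2
add link → L=8 J1=1 J2=2
C@6,5 dof=2 J2 → L=8 J1=1 J2=3
add link → L=9 J1=1 J2=3
PS@8,7 dof=2 J2 → L=9 J1=1 J2=4
PS@7,3 dof=2 J2 → L=9 J1=1 J2=5
R@0,4 dof=1 J1 → L=9 J1=2 J2=5
R@7,0 dof=1 J1 → L=9 J1=3 J2=5
add link → L=10 J1=3 J2=5
P@9,6 dof=1 J1 → L=10 J1=4 J2=5
PS@1,5 dof=2 J2 → L=10 J1=4 J2=6
M=3(L−1)−2J1−J2=3·9−2·4−6=13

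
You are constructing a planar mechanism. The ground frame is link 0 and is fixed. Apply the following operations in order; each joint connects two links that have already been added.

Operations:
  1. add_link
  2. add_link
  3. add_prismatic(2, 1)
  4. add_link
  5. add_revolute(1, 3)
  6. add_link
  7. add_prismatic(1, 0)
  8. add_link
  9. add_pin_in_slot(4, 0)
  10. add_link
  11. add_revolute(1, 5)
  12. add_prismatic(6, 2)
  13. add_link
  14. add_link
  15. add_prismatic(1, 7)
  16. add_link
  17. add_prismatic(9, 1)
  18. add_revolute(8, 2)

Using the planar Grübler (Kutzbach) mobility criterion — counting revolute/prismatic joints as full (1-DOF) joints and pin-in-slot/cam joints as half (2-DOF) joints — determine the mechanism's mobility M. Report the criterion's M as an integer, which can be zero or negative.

M = 10

(L,J1,J2)=(1,0,0); link0 fixed
link1: (2,0,0)
link2: (3,0,0)
P 2-1 [J1]: (3,1,0)
link3: (4,1,0)
R 1-3 [J1]: (4,2,0)
link4: (5,2,0)
P 1-0 [J1]: (5,3,0)
link5: (6,3,0)
PS 4-0 [J2]: (6,3,1)
link6: (7,3,1)
R 1-5 [J1]: (7,4,1)
P 6-2 [J1]: (7,5,1)
link7: (8,5,1)
link8: (9,5,1)
P 1-7 [J1]: (9,6,1)
link9: (10,6,1)
P 9-1 [J1]: (10,7,1)
R 8-2 [J1]: (10,8,1)
Grübler: 3·9 − 2·8 − 1 = 10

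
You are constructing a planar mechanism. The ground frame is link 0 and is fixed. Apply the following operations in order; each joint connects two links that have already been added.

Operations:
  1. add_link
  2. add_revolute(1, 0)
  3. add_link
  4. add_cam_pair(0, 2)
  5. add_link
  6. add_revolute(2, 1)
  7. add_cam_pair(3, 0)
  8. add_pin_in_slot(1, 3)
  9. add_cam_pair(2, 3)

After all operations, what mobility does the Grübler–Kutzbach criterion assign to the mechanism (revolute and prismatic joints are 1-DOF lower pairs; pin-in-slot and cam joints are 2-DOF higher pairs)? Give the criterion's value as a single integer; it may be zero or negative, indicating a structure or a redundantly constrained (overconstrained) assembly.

M = 1

L=1 J1=0 J2=0
add link → L=2 J1=0 J2=0
R@1,0 dof=1 J1 → L=2 J1=1 J2=0
add link → L=3 J1=1 J2=0
C@0,2 dof=2 J2 → L=3 J1=1 J2=1
add link → L=4 J1=1 J2=1
R@2,1 dof=1 J1 → L=4 J1=2 J2=1
C@3,0 dof=2 J2 → L=4 J1=2 J2=2
PS@1,3 dof=2 J2 → L=4 J1=2 J2=3
C@2,3 dof=2 J2 → L=4 J1=2 J2=4
M=3(L−1)−2J1−J2=3·3−2·2−4=1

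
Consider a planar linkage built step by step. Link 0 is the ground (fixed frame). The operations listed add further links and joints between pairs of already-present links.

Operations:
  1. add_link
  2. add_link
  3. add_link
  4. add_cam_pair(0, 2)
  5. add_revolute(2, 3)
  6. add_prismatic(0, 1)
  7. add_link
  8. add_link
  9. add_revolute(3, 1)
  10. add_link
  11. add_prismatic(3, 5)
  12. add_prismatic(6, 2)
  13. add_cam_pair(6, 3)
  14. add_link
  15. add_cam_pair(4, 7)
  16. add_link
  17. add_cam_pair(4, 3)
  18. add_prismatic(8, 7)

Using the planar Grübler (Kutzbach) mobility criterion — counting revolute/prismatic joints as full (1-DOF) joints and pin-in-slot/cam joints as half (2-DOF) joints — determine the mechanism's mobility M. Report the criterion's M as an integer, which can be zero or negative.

[1;0;0] (link 0 is ground)
L+ [2;0;0]
L+ [3;0;0]
L+ [4;0;0]
C(0,2)∈J2 [4;0;1]
R(2,3)∈J1 [4;1;1]
P(0,1)∈J1 [4;2;1]
L+ [5;2;1]
L+ [6;2;1]
R(3,1)∈J1 [6;3;1]
L+ [7;3;1]
P(3,5)∈J1 [7;4;1]
P(6,2)∈J1 [7;5;1]
C(6,3)∈J2 [7;5;2]
L+ [8;5;2]
C(4,7)∈J2 [8;5;3]
L+ [9;5;3]
C(4,3)∈J2 [9;5;4]
P(8,7)∈J1 [9;6;4]
mobility = 24 − 12 − 4 = 8

M = 8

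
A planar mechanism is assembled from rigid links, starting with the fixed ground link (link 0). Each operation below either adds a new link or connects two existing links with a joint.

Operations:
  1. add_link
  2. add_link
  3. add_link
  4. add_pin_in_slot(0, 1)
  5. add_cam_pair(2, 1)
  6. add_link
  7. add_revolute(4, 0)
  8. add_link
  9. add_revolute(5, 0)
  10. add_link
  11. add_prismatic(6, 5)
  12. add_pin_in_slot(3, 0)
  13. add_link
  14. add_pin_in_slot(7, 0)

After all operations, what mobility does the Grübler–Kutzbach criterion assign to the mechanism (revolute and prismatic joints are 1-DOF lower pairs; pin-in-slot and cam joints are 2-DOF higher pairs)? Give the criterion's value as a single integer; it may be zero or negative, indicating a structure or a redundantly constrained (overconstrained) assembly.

(L,J1,J2)=(1,0,0); link0 fixed
link1: (2,0,0)
link2: (3,0,0)
link3: (4,0,0)
PS 0-1 [J2]: (4,0,1)
C 2-1 [J2]: (4,0,2)
link4: (5,0,2)
R 4-0 [J1]: (5,1,2)
link5: (6,1,2)
R 5-0 [J1]: (6,2,2)
link6: (7,2,2)
P 6-5 [J1]: (7,3,2)
PS 3-0 [J2]: (7,3,3)
link7: (8,3,3)
PS 7-0 [J2]: (8,3,4)
Grübler: 3·7 − 2·3 − 4 = 11

M = 11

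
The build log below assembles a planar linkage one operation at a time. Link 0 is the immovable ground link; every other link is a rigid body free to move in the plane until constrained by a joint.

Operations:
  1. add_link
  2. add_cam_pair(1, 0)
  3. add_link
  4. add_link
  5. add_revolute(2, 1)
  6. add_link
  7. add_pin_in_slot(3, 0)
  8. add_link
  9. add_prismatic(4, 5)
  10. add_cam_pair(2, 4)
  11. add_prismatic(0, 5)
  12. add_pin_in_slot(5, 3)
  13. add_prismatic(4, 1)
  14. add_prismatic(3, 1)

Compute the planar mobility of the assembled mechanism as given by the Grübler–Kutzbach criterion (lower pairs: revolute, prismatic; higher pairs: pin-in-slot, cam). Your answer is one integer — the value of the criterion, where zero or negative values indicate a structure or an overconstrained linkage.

ground; <1,0,0>
#1 <2,0,0>
C:1↔0 J2 <2,0,1>
#2 <3,0,1>
#3 <4,0,1>
R:2↔1 J1 <4,1,1>
#4 <5,1,1>
PS:3↔0 J2 <5,1,2>
#5 <6,1,2>
P:4↔5 J1 <6,2,2>
C:2↔4 J2 <6,2,3>
P:0↔5 J1 <6,3,3>
PS:5↔3 J2 <6,3,4>
P:4↔1 J1 <6,4,4>
P:3↔1 J1 <6,5,4>
3×5 − 2×5 − 1×4 = 1

M = 1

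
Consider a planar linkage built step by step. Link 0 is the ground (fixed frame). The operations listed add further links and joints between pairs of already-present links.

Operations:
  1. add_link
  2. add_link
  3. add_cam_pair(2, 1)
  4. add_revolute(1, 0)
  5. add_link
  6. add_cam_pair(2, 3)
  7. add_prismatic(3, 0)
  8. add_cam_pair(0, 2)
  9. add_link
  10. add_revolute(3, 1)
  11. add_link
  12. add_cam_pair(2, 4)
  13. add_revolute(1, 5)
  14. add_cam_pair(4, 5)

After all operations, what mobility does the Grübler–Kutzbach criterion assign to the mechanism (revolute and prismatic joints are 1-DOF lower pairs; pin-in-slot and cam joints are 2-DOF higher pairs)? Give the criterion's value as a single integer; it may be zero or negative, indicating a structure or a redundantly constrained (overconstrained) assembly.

M = 2

ground; <1,0,0>
#1 <2,0,0>
#2 <3,0,0>
C:2↔1 J2 <3,0,1>
R:1↔0 J1 <3,1,1>
#3 <4,1,1>
C:2↔3 J2 <4,1,2>
P:3↔0 J1 <4,2,2>
C:0↔2 J2 <4,2,3>
#4 <5,2,3>
R:3↔1 J1 <5,3,3>
#5 <6,3,3>
C:2↔4 J2 <6,3,4>
R:1↔5 J1 <6,4,4>
C:4↔5 J2 <6,4,5>
3×5 − 2×4 − 1×5 = 2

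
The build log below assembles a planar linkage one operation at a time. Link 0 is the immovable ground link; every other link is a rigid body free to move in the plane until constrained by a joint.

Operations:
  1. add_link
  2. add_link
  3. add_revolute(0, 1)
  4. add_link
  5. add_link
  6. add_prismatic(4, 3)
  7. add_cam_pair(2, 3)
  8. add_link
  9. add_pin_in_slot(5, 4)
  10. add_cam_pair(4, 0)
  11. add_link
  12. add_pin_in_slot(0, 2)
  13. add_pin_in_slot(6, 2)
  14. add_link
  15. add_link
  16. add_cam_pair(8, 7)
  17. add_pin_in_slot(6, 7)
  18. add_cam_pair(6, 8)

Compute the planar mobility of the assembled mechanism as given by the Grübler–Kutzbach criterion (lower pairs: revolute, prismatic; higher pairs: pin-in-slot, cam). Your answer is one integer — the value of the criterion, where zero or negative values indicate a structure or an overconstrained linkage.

M = 12

link 0 = ground. State L|J1|J2 = 1|0|0
+link1  2|0|0
+link2  3|0|0
R(0,1) f=1→J1  3|1|0
+link3  4|1|0
+link4  5|1|0
P(4,3) f=1→J1  5|2|0
C(2,3) f=2→J2  5|2|1
+link5  6|2|1
PS(5,4) f=2→J2  6|2|2
C(4,0) f=2→J2  6|2|3
+link6  7|2|3
PS(0,2) f=2→J2  7|2|4
PS(6,2) f=2→J2  7|2|5
+link7  8|2|5
+link8  9|2|5
C(8,7) f=2→J2  9|2|6
PS(6,7) f=2→J2  9|2|7
C(6,8) f=2→J2  9|2|8
M = 3(9−1)−2·2−8 = 24−4−8 = 12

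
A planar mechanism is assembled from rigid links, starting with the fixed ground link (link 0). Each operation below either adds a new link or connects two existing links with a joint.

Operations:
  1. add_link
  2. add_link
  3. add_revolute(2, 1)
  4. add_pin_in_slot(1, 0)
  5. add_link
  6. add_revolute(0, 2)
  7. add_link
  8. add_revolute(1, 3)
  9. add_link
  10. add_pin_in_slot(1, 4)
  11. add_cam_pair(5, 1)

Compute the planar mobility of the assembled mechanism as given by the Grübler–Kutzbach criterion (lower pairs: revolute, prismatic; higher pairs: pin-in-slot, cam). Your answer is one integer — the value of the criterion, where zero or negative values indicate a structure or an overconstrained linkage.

ground; <1,0,0>
#1 <2,0,0>
#2 <3,0,0>
R:2↔1 J1 <3,1,0>
PS:1↔0 J2 <3,1,1>
#3 <4,1,1>
R:0↔2 J1 <4,2,1>
#4 <5,2,1>
R:1↔3 J1 <5,3,1>
#5 <6,3,1>
PS:1↔4 J2 <6,3,2>
C:5↔1 J2 <6,3,3>
3×5 − 2×3 − 1×3 = 6

M = 6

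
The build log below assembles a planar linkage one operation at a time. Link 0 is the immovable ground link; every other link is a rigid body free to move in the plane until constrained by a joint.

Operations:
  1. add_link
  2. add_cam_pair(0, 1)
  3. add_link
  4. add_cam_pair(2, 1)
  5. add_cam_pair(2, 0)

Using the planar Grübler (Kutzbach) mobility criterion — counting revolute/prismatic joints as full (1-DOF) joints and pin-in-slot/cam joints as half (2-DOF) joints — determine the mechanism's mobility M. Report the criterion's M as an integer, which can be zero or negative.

[1;0;0] (link 0 is ground)
L+ [2;0;0]
C(0,1)∈J2 [2;0;1]
L+ [3;0;1]
C(2,1)∈J2 [3;0;2]
C(2,0)∈J2 [3;0;3]
mobility = 6 − 0 − 3 = 3

M = 3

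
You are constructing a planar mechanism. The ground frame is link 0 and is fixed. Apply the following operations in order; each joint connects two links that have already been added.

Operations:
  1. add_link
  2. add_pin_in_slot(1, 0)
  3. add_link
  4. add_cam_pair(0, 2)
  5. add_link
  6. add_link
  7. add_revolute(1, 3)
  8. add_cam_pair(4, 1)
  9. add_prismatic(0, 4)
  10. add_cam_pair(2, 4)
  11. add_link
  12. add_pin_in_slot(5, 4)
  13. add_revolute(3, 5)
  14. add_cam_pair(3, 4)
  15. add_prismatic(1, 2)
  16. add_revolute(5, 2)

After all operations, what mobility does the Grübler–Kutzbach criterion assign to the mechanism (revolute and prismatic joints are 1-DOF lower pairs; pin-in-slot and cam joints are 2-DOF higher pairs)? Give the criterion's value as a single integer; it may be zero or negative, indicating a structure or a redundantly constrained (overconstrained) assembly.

[1;0;0] (link 0 is ground)
L+ [2;0;0]
PS(1,0)∈J2 [2;0;1]
L+ [3;0;1]
C(0,2)∈J2 [3;0;2]
L+ [4;0;2]
L+ [5;0;2]
R(1,3)∈J1 [5;1;2]
C(4,1)∈J2 [5;1;3]
P(0,4)∈J1 [5;2;3]
C(2,4)∈J2 [5;2;4]
L+ [6;2;4]
PS(5,4)∈J2 [6;2;5]
R(3,5)∈J1 [6;3;5]
C(3,4)∈J2 [6;3;6]
P(1,2)∈J1 [6;4;6]
R(5,2)∈J1 [6;5;6]
mobility = 15 − 10 − 6 = -1

M = -1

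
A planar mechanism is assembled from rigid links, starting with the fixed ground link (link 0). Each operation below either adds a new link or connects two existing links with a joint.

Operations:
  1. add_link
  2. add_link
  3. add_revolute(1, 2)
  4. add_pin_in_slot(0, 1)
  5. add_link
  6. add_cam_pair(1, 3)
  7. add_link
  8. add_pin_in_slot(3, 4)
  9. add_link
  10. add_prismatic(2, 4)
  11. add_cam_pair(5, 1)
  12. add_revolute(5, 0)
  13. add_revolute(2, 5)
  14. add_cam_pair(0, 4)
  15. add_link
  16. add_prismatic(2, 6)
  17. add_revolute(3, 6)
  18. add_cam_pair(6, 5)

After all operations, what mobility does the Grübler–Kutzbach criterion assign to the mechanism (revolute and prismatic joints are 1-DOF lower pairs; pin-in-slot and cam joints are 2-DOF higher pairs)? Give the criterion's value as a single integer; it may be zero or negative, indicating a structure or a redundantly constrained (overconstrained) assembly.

M = 0

link 0 = ground. State L|J1|J2 = 1|0|0
+link1  2|0|0
+link2  3|0|0
R(1,2) f=1→J1  3|1|0
PS(0,1) f=2→J2  3|1|1
+link3  4|1|1
C(1,3) f=2→J2  4|1|2
+link4  5|1|2
PS(3,4) f=2→J2  5|1|3
+link5  6|1|3
P(2,4) f=1→J1  6|2|3
C(5,1) f=2→J2  6|2|4
R(5,0) f=1→J1  6|3|4
R(2,5) f=1→J1  6|4|4
C(0,4) f=2→J2  6|4|5
+link6  7|4|5
P(2,6) f=1→J1  7|5|5
R(3,6) f=1→J1  7|6|5
C(6,5) f=2→J2  7|6|6
M = 3(7−1)−2·6−6 = 18−12−6 = 0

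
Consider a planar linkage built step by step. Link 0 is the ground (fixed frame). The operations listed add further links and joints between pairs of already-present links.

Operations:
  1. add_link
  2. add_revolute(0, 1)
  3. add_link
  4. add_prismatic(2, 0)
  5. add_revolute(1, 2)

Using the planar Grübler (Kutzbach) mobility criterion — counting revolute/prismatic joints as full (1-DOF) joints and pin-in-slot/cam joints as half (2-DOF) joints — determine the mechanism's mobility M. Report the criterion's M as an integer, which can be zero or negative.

M = 0

link 0 = ground. State L|J1|J2 = 1|0|0
+link1  2|0|0
R(0,1) f=1→J1  2|1|0
+link2  3|1|0
P(2,0) f=1→J1  3|2|0
R(1,2) f=1→J1  3|3|0
M = 3(3−1)−2·3−0 = 6−6−0 = 0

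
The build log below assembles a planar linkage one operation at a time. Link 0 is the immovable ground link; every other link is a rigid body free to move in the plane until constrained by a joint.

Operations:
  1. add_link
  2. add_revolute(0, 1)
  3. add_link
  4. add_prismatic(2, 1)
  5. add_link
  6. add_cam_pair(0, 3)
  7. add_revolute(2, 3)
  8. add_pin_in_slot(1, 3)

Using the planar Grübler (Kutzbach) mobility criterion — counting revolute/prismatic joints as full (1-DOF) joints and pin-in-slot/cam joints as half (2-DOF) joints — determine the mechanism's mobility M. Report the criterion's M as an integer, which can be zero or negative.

ground; <1,0,0>
#1 <2,0,0>
R:0↔1 J1 <2,1,0>
#2 <3,1,0>
P:2↔1 J1 <3,2,0>
#3 <4,2,0>
C:0↔3 J2 <4,2,1>
R:2↔3 J1 <4,3,1>
PS:1↔3 J2 <4,3,2>
3×3 − 2×3 − 1×2 = 1

M = 1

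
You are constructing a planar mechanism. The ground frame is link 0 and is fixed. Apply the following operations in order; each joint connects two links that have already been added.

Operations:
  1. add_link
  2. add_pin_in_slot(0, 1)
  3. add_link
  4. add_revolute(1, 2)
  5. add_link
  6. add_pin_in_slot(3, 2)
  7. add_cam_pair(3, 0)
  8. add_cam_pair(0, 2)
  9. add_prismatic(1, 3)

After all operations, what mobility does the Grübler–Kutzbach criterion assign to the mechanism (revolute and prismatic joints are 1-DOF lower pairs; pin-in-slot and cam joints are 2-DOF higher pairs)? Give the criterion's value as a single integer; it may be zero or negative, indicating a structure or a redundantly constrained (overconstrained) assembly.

link 0 = ground. State L|J1|J2 = 1|0|0
+link1  2|0|0
PS(0,1) f=2→J2  2|0|1
+link2  3|0|1
R(1,2) f=1→J1  3|1|1
+link3  4|1|1
PS(3,2) f=2→J2  4|1|2
C(3,0) f=2→J2  4|1|3
C(0,2) f=2→J2  4|1|4
P(1,3) f=1→J1  4|2|4
M = 3(4−1)−2·2−4 = 9−4−4 = 1

M = 1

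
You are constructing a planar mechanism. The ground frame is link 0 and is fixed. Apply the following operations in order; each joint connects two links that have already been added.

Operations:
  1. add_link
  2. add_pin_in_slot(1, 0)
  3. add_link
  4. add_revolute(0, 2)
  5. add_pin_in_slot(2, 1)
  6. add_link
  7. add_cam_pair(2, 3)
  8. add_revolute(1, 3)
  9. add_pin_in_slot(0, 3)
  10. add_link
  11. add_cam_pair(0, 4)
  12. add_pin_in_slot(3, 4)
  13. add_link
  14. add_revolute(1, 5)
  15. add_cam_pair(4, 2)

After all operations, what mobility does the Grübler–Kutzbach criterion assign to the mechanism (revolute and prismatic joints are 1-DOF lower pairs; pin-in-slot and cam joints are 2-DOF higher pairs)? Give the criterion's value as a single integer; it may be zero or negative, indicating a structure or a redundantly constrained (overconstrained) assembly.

[1;0;0] (link 0 is ground)
L+ [2;0;0]
PS(1,0)∈J2 [2;0;1]
L+ [3;0;1]
R(0,2)∈J1 [3;1;1]
PS(2,1)∈J2 [3;1;2]
L+ [4;1;2]
C(2,3)∈J2 [4;1;3]
R(1,3)∈J1 [4;2;3]
PS(0,3)∈J2 [4;2;4]
L+ [5;2;4]
C(0,4)∈J2 [5;2;5]
PS(3,4)∈J2 [5;2;6]
L+ [6;2;6]
R(1,5)∈J1 [6;3;6]
C(4,2)∈J2 [6;3;7]
mobility = 15 − 6 − 7 = 2

M = 2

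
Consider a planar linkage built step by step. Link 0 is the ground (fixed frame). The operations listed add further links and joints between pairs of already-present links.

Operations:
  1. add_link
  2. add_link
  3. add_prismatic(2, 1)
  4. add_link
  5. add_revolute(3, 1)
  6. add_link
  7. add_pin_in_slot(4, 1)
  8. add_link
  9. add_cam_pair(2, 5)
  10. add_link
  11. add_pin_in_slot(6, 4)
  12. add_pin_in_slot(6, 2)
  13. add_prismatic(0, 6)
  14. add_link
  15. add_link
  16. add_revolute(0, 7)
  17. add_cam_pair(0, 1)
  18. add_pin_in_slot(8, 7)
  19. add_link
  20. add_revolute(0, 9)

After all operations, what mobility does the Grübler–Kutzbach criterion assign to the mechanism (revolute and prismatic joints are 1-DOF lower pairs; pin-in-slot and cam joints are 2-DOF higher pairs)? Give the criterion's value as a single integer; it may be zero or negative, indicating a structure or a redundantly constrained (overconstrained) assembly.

link 0 = ground. State L|J1|J2 = 1|0|0
+link1  2|0|0
+link2  3|0|0
P(2,1) f=1→J1  3|1|0
+link3  4|1|0
R(3,1) f=1→J1  4|2|0
+link4  5|2|0
PS(4,1) f=2→J2  5|2|1
+link5  6|2|1
C(2,5) f=2→J2  6|2|2
+link6  7|2|2
PS(6,4) f=2→J2  7|2|3
PS(6,2) f=2→J2  7|2|4
P(0,6) f=1→J1  7|3|4
+link7  8|3|4
+link8  9|3|4
R(0,7) f=1→J1  9|4|4
C(0,1) f=2→J2  9|4|5
PS(8,7) f=2→J2  9|4|6
+link9  10|4|6
R(0,9) f=1→J1  10|5|6
M = 3(10−1)−2·5−6 = 27−10−6 = 11

M = 11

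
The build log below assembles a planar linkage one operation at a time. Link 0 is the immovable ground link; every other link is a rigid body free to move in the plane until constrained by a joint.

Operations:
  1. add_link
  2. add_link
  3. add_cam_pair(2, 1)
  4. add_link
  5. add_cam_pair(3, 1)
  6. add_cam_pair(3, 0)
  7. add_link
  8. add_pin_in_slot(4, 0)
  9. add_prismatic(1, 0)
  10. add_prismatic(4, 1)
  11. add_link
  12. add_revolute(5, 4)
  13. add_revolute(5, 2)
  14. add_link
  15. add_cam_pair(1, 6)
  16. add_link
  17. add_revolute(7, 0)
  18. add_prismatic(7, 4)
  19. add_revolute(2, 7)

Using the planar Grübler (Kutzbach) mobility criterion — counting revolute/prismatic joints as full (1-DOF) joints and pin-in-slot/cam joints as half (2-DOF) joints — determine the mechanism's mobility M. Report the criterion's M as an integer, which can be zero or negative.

link 0 = ground. State L|J1|J2 = 1|0|0
+link1  2|0|0
+link2  3|0|0
C(2,1) f=2→J2  3|0|1
+link3  4|0|1
C(3,1) f=2→J2  4|0|2
C(3,0) f=2→J2  4|0|3
+link4  5|0|3
PS(4,0) f=2→J2  5|0|4
P(1,0) f=1→J1  5|1|4
P(4,1) f=1→J1  5|2|4
+link5  6|2|4
R(5,4) f=1→J1  6|3|4
R(5,2) f=1→J1  6|4|4
+link6  7|4|4
C(1,6) f=2→J2  7|4|5
+link7  8|4|5
R(7,0) f=1→J1  8|5|5
P(7,4) f=1→J1  8|6|5
R(2,7) f=1→J1  8|7|5
M = 3(8−1)−2·7−5 = 21−14−5 = 2

M = 2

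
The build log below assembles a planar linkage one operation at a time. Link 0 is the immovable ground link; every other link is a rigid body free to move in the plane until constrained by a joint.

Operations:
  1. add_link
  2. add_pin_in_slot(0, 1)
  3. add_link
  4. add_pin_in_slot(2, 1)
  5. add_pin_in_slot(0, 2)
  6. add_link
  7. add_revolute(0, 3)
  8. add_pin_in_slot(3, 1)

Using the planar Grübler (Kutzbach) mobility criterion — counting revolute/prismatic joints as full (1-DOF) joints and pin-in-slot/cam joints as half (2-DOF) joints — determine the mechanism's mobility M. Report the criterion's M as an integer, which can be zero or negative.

M = 3

L=1 J1=0 J2=0
add link → L=2 J1=0 J2=0
PS@0,1 dof=2 J2 → L=2 J1=0 J2=1
add link → L=3 J1=0 J2=1
PS@2,1 dof=2 J2 → L=3 J1=0 J2=2
PS@0,2 dof=2 J2 → L=3 J1=0 J2=3
add link → L=4 J1=0 J2=3
R@0,3 dof=1 J1 → L=4 J1=1 J2=3
PS@3,1 dof=2 J2 → L=4 J1=1 J2=4
M=3(L−1)−2J1−J2=3·3−2·1−4=3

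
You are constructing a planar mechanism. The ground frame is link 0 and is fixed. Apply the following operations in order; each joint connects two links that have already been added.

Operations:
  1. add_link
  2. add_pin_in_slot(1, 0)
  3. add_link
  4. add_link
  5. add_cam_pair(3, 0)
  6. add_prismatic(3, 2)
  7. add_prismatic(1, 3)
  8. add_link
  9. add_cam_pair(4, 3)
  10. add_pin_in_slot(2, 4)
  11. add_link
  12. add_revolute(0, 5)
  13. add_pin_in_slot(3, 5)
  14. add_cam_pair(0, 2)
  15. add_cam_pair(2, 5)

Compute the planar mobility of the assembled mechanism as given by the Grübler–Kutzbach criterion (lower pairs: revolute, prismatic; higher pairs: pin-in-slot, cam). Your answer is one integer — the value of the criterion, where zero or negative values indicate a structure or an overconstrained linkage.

L=1 J1=0 J2=0
add link → L=2 J1=0 J2=0
PS@1,0 dof=2 J2 → L=2 J1=0 J2=1
add link → L=3 J1=0 J2=1
add link → L=4 J1=0 J2=1
C@3,0 dof=2 J2 → L=4 J1=0 J2=2
P@3,2 dof=1 J1 → L=4 J1=1 J2=2
P@1,3 dof=1 J1 → L=4 J1=2 J2=2
add link → L=5 J1=2 J2=2
C@4,3 dof=2 J2 → L=5 J1=2 J2=3
PS@2,4 dof=2 J2 → L=5 J1=2 J2=4
add link → L=6 J1=2 J2=4
R@0,5 dof=1 J1 → L=6 J1=3 J2=4
PS@3,5 dof=2 J2 → L=6 J1=3 J2=5
C@0,2 dof=2 J2 → L=6 J1=3 J2=6
C@2,5 dof=2 J2 → L=6 J1=3 J2=7
M=3(L−1)−2J1−J2=3·5−2·3−7=2

M = 2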